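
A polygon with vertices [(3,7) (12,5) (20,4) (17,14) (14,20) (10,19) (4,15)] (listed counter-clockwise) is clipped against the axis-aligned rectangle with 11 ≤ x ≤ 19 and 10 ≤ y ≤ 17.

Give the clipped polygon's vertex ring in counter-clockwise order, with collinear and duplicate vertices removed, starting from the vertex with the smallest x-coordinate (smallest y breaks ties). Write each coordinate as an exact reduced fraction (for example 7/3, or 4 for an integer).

Clipped polygon: [(11,10) (91/5,10) (17,14) (31/2,17) (11,17)]

1. After x ≥ 11: [(11,47/9) (12,5) (20,4) (17,14) (14,20) (11,77/4)]
2. After x ≤ 19: [(11,47/9) (12,5) (19,33/8) (19,22/3) (17,14) (14,20) (11,77/4)]
3. After y ≥ 10: [(11,10) (91/5,10) (17,14) (14,20) (11,77/4)]
4. After y ≤ 17: [(11,17) (11,10) (91/5,10) (17,14) (31/2,17)]
5. Canonical ring: [(11,10) (91/5,10) (17,14) (31/2,17) (11,17)]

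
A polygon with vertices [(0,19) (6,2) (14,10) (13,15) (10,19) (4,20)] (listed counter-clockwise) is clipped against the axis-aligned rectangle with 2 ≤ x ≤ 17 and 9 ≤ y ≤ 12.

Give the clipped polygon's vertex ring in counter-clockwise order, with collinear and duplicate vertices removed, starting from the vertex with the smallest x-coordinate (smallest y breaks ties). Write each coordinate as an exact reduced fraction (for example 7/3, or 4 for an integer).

1. After x ≥ 2: [(2,39/2) (2,40/3) (6,2) (14,10) (13,15) (10,19) (4,20)]
2. After x ≤ 17: [(2,39/2) (2,40/3) (6,2) (14,10) (13,15) (10,19) (4,20)]
3. After y ≥ 9: [(2,39/2) (2,40/3) (60/17,9) (13,9) (14,10) (13,15) (10,19) (4,20)]
4. After y ≤ 12: [(42/17,12) (60/17,9) (13,9) (14,10) (68/5,12)]
5. Canonical ring: [(42/17,12) (60/17,9) (13,9) (14,10) (68/5,12)]

Clipped polygon: [(42/17,12) (60/17,9) (13,9) (14,10) (68/5,12)]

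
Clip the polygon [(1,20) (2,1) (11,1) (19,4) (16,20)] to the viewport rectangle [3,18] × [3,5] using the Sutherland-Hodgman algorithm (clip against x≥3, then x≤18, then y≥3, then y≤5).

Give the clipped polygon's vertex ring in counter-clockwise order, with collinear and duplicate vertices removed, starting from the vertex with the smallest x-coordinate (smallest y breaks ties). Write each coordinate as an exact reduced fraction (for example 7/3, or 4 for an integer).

1. After x ≥ 3: [(3,20) (3,1) (11,1) (19,4) (16,20)]
2. After x ≤ 18: [(3,20) (3,1) (11,1) (18,29/8) (18,28/3) (16,20)]
3. After y ≥ 3: [(3,20) (3,3) (49/3,3) (18,29/8) (18,28/3) (16,20)]
4. After y ≤ 5: [(3,5) (3,3) (49/3,3) (18,29/8) (18,5)]
5. Canonical ring: [(3,3) (49/3,3) (18,29/8) (18,5) (3,5)]

Clipped polygon: [(3,3) (49/3,3) (18,29/8) (18,5) (3,5)]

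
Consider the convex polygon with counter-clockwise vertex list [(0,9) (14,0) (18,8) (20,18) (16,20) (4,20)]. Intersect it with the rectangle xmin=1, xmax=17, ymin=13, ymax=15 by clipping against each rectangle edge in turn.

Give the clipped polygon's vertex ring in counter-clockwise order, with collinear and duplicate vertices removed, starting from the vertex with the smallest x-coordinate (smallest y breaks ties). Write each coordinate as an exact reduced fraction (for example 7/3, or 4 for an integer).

1. After x ≥ 1: [(1,47/4) (1,117/14) (14,0) (18,8) (20,18) (16,20) (4,20)]
2. After x ≤ 17: [(1,47/4) (1,117/14) (14,0) (17,6) (17,39/2) (16,20) (4,20)]
3. After y ≥ 13: [(16/11,13) (17,13) (17,39/2) (16,20) (4,20)]
4. After y ≤ 15: [(24/11,15) (16/11,13) (17,13) (17,15)]
5. Canonical ring: [(16/11,13) (17,13) (17,15) (24/11,15)]

Clipped polygon: [(16/11,13) (17,13) (17,15) (24/11,15)]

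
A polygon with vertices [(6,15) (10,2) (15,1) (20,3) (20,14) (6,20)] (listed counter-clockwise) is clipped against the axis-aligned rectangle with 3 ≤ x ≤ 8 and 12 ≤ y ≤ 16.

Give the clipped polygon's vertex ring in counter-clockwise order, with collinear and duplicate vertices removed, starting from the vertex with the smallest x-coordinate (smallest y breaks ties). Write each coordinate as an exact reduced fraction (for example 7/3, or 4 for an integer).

1. After x ≥ 3: [(6,15) (10,2) (15,1) (20,3) (20,14) (6,20)]
2. After x ≤ 8: [(6,15) (8,17/2) (8,134/7) (6,20)]
3. After y ≥ 12: [(6,15) (90/13,12) (8,12) (8,134/7) (6,20)]
4. After y ≤ 16: [(6,16) (6,15) (90/13,12) (8,12) (8,16)]
5. Canonical ring: [(6,15) (90/13,12) (8,12) (8,16) (6,16)]

Clipped polygon: [(6,15) (90/13,12) (8,12) (8,16) (6,16)]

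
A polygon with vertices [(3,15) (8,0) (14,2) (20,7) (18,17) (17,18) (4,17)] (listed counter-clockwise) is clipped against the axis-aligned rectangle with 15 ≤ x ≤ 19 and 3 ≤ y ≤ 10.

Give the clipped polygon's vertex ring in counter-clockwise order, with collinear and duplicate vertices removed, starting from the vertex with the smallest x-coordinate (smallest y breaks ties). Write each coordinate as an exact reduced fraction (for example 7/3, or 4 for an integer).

Clipped polygon: [(15,3) (76/5,3) (19,37/6) (19,10) (15,10)]

1. After x ≥ 15: [(15,17/6) (20,7) (18,17) (17,18) (15,232/13)]
2. After x ≤ 19: [(15,17/6) (19,37/6) (19,12) (18,17) (17,18) (15,232/13)]
3. After y ≥ 3: [(15,3) (76/5,3) (19,37/6) (19,12) (18,17) (17,18) (15,232/13)]
4. After y ≤ 10: [(15,10) (15,3) (76/5,3) (19,37/6) (19,10)]
5. Canonical ring: [(15,3) (76/5,3) (19,37/6) (19,10) (15,10)]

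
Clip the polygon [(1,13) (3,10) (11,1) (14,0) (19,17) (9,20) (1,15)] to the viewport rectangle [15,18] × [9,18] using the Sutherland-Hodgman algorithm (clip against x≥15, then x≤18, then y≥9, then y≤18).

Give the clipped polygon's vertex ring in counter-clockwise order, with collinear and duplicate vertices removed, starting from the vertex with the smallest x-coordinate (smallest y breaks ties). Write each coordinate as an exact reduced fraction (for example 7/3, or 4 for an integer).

Clipped polygon: [(15,9) (283/17,9) (18,68/5) (18,173/10) (47/3,18) (15,18)]

1. After x ≥ 15: [(15,17/5) (19,17) (15,91/5)]
2. After x ≤ 18: [(15,17/5) (18,68/5) (18,173/10) (15,91/5)]
3. After y ≥ 9: [(15,9) (283/17,9) (18,68/5) (18,173/10) (15,91/5)]
4. After y ≤ 18: [(15,18) (15,9) (283/17,9) (18,68/5) (18,173/10) (47/3,18)]
5. Canonical ring: [(15,9) (283/17,9) (18,68/5) (18,173/10) (47/3,18) (15,18)]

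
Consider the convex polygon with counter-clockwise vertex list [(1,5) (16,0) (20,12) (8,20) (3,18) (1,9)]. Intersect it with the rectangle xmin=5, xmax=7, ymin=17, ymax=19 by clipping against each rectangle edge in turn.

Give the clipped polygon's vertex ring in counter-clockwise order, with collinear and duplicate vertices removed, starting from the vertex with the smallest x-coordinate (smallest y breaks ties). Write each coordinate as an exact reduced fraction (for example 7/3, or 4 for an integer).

1. After x ≥ 5: [(5,11/3) (16,0) (20,12) (8,20) (5,94/5)]
2. After x ≤ 7: [(5,11/3) (7,3) (7,98/5) (5,94/5)]
3. After y ≥ 17: [(5,17) (7,17) (7,98/5) (5,94/5)]
4. After y ≤ 19: [(5,17) (7,17) (7,19) (11/2,19) (5,94/5)]
5. Canonical ring: [(5,17) (7,17) (7,19) (11/2,19) (5,94/5)]

Clipped polygon: [(5,17) (7,17) (7,19) (11/2,19) (5,94/5)]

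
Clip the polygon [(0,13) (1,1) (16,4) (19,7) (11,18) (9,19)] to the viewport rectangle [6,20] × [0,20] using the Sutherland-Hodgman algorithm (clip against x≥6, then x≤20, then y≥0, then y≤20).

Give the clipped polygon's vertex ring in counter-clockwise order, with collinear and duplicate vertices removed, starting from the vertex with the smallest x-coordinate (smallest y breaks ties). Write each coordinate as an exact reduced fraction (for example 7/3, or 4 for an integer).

Clipped polygon: [(6,2) (16,4) (19,7) (11,18) (9,19) (6,17)]

1. After x ≥ 6: [(6,17) (6,2) (16,4) (19,7) (11,18) (9,19)]
2. After x ≤ 20: [(6,17) (6,2) (16,4) (19,7) (11,18) (9,19)]
3. After y ≥ 0: [(6,17) (6,2) (16,4) (19,7) (11,18) (9,19)]
4. After y ≤ 20: [(6,17) (6,2) (16,4) (19,7) (11,18) (9,19)]
5. Canonical ring: [(6,2) (16,4) (19,7) (11,18) (9,19) (6,17)]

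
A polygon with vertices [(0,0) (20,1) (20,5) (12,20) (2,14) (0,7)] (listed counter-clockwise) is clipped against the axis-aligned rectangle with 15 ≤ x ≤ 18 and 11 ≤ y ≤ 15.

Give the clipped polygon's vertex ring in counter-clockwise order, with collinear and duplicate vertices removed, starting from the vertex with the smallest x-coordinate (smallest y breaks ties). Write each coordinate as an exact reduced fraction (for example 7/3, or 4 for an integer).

Clipped polygon: [(15,11) (84/5,11) (15,115/8)]

1. After x ≥ 15: [(15,3/4) (20,1) (20,5) (15,115/8)]
2. After x ≤ 18: [(15,3/4) (18,9/10) (18,35/4) (15,115/8)]
3. After y ≥ 11: [(15,11) (84/5,11) (15,115/8)]
4. After y ≤ 15: [(15,11) (84/5,11) (15,115/8)]
5. Canonical ring: [(15,11) (84/5,11) (15,115/8)]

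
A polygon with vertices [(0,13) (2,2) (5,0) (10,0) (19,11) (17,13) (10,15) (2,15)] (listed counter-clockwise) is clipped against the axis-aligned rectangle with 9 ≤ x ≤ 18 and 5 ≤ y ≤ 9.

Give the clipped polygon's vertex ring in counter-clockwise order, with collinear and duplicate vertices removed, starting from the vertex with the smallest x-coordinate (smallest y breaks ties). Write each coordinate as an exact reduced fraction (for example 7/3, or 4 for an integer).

1. After x ≥ 9: [(9,0) (10,0) (19,11) (17,13) (10,15) (9,15)]
2. After x ≤ 18: [(9,0) (10,0) (18,88/9) (18,12) (17,13) (10,15) (9,15)]
3. After y ≥ 5: [(9,5) (155/11,5) (18,88/9) (18,12) (17,13) (10,15) (9,15)]
4. After y ≤ 9: [(9,9) (9,5) (155/11,5) (191/11,9)]
5. Canonical ring: [(9,5) (155/11,5) (191/11,9) (9,9)]

Clipped polygon: [(9,5) (155/11,5) (191/11,9) (9,9)]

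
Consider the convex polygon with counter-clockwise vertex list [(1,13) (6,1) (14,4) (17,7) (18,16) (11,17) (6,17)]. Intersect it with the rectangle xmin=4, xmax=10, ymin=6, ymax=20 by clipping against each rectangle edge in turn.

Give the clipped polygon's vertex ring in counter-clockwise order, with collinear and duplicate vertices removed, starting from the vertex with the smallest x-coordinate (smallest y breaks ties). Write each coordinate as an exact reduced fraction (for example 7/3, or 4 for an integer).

Clipped polygon: [(4,6) (10,6) (10,17) (6,17) (4,77/5)]

1. After x ≥ 4: [(4,77/5) (4,29/5) (6,1) (14,4) (17,7) (18,16) (11,17) (6,17)]
2. After x ≤ 10: [(4,77/5) (4,29/5) (6,1) (10,5/2) (10,17) (6,17)]
3. After y ≥ 6: [(4,77/5) (4,6) (10,6) (10,17) (6,17)]
4. After y ≤ 20: [(4,77/5) (4,6) (10,6) (10,17) (6,17)]
5. Canonical ring: [(4,6) (10,6) (10,17) (6,17) (4,77/5)]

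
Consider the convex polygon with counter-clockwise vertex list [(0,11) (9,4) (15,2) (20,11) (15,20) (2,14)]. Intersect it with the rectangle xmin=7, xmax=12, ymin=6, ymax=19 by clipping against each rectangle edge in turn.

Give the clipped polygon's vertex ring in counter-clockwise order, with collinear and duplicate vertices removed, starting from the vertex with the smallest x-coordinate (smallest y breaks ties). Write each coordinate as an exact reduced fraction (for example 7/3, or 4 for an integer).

Clipped polygon: [(7,6) (12,6) (12,242/13) (7,212/13)]

1. After x ≥ 7: [(7,50/9) (9,4) (15,2) (20,11) (15,20) (7,212/13)]
2. After x ≤ 12: [(7,50/9) (9,4) (12,3) (12,242/13) (7,212/13)]
3. After y ≥ 6: [(7,6) (12,6) (12,242/13) (7,212/13)]
4. After y ≤ 19: [(7,6) (12,6) (12,242/13) (7,212/13)]
5. Canonical ring: [(7,6) (12,6) (12,242/13) (7,212/13)]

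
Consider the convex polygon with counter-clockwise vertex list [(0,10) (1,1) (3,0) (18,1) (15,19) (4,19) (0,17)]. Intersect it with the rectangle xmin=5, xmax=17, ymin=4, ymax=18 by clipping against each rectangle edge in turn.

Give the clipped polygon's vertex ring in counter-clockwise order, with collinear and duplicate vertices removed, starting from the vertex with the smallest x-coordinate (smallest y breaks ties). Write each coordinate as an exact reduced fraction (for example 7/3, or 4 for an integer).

Clipped polygon: [(5,4) (17,4) (17,7) (91/6,18) (5,18)]

1. After x ≥ 5: [(5,2/15) (18,1) (15,19) (5,19)]
2. After x ≤ 17: [(5,2/15) (17,14/15) (17,7) (15,19) (5,19)]
3. After y ≥ 4: [(5,4) (17,4) (17,7) (15,19) (5,19)]
4. After y ≤ 18: [(5,18) (5,4) (17,4) (17,7) (91/6,18)]
5. Canonical ring: [(5,4) (17,4) (17,7) (91/6,18) (5,18)]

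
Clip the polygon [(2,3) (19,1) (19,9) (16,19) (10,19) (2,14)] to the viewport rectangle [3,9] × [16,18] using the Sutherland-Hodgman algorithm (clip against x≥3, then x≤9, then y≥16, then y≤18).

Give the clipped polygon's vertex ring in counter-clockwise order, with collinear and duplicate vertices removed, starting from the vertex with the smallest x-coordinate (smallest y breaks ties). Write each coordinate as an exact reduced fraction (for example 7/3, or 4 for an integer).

1. After x ≥ 3: [(3,49/17) (19,1) (19,9) (16,19) (10,19) (3,117/8)]
2. After x ≤ 9: [(3,49/17) (9,37/17) (9,147/8) (3,117/8)]
3. After y ≥ 16: [(9,16) (9,147/8) (26/5,16)]
4. After y ≤ 18: [(9,16) (9,18) (42/5,18) (26/5,16)]
5. Canonical ring: [(26/5,16) (9,16) (9,18) (42/5,18)]

Clipped polygon: [(26/5,16) (9,16) (9,18) (42/5,18)]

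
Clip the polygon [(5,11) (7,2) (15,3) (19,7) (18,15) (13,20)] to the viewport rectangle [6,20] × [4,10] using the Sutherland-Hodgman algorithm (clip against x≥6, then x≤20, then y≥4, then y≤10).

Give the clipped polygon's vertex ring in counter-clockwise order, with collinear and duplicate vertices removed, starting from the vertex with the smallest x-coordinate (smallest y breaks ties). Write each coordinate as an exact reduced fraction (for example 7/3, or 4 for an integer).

Clipped polygon: [(6,13/2) (59/9,4) (16,4) (19,7) (149/8,10) (6,10)]

1. After x ≥ 6: [(6,97/8) (6,13/2) (7,2) (15,3) (19,7) (18,15) (13,20)]
2. After x ≤ 20: [(6,97/8) (6,13/2) (7,2) (15,3) (19,7) (18,15) (13,20)]
3. After y ≥ 4: [(6,97/8) (6,13/2) (59/9,4) (16,4) (19,7) (18,15) (13,20)]
4. After y ≤ 10: [(6,10) (6,13/2) (59/9,4) (16,4) (19,7) (149/8,10)]
5. Canonical ring: [(6,13/2) (59/9,4) (16,4) (19,7) (149/8,10) (6,10)]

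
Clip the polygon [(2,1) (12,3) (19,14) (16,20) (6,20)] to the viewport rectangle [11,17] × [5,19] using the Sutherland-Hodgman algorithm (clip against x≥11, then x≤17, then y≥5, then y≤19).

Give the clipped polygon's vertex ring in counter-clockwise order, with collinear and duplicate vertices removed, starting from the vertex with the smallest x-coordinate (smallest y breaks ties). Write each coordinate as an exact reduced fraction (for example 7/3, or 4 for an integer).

1. After x ≥ 11: [(11,14/5) (12,3) (19,14) (16,20) (11,20)]
2. After x ≤ 17: [(11,14/5) (12,3) (17,76/7) (17,18) (16,20) (11,20)]
3. After y ≥ 5: [(11,5) (146/11,5) (17,76/7) (17,18) (16,20) (11,20)]
4. After y ≤ 19: [(11,19) (11,5) (146/11,5) (17,76/7) (17,18) (33/2,19)]
5. Canonical ring: [(11,5) (146/11,5) (17,76/7) (17,18) (33/2,19) (11,19)]

Clipped polygon: [(11,5) (146/11,5) (17,76/7) (17,18) (33/2,19) (11,19)]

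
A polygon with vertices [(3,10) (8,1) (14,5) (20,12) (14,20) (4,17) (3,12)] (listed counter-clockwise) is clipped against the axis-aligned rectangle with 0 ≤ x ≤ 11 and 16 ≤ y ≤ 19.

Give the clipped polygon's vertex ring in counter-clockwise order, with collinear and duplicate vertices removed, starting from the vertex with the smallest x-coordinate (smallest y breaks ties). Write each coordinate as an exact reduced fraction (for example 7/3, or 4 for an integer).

1. After x ≥ 0: [(3,10) (8,1) (14,5) (20,12) (14,20) (4,17) (3,12)]
2. After x ≤ 11: [(3,10) (8,1) (11,3) (11,191/10) (4,17) (3,12)]
3. After y ≥ 16: [(11,16) (11,191/10) (4,17) (19/5,16)]
4. After y ≤ 19: [(11,16) (11,19) (32/3,19) (4,17) (19/5,16)]
5. Canonical ring: [(19/5,16) (11,16) (11,19) (32/3,19) (4,17)]

Clipped polygon: [(19/5,16) (11,16) (11,19) (32/3,19) (4,17)]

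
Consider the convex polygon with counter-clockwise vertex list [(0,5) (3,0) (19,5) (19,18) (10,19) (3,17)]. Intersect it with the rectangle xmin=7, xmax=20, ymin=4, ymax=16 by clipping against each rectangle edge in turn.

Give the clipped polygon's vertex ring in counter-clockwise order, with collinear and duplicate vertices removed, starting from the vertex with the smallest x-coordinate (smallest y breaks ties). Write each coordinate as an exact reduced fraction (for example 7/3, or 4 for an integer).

Clipped polygon: [(7,4) (79/5,4) (19,5) (19,16) (7,16)]

1. After x ≥ 7: [(7,5/4) (19,5) (19,18) (10,19) (7,127/7)]
2. After x ≤ 20: [(7,5/4) (19,5) (19,18) (10,19) (7,127/7)]
3. After y ≥ 4: [(7,4) (79/5,4) (19,5) (19,18) (10,19) (7,127/7)]
4. After y ≤ 16: [(7,16) (7,4) (79/5,4) (19,5) (19,16)]
5. Canonical ring: [(7,4) (79/5,4) (19,5) (19,16) (7,16)]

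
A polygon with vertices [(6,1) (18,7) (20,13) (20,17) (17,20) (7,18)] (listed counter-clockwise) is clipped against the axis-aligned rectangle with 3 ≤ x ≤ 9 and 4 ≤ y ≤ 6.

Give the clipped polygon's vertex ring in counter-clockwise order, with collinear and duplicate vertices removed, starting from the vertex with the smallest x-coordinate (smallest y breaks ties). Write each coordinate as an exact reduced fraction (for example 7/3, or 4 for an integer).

1. After x ≥ 3: [(6,1) (18,7) (20,13) (20,17) (17,20) (7,18)]
2. After x ≤ 9: [(6,1) (9,5/2) (9,92/5) (7,18)]
3. After y ≥ 4: [(105/17,4) (9,4) (9,92/5) (7,18)]
4. After y ≤ 6: [(107/17,6) (105/17,4) (9,4) (9,6)]
5. Canonical ring: [(105/17,4) (9,4) (9,6) (107/17,6)]

Clipped polygon: [(105/17,4) (9,4) (9,6) (107/17,6)]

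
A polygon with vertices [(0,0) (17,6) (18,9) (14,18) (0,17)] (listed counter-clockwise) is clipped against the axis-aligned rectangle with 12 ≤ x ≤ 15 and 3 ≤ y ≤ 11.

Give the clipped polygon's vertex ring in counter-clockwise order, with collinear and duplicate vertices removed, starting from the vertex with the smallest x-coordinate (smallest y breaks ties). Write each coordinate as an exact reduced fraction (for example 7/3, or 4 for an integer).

1. After x ≥ 12: [(12,72/17) (17,6) (18,9) (14,18) (12,125/7)]
2. After x ≤ 15: [(12,72/17) (15,90/17) (15,63/4) (14,18) (12,125/7)]
3. After y ≥ 3: [(12,72/17) (15,90/17) (15,63/4) (14,18) (12,125/7)]
4. After y ≤ 11: [(12,11) (12,72/17) (15,90/17) (15,11)]
5. Canonical ring: [(12,72/17) (15,90/17) (15,11) (12,11)]

Clipped polygon: [(12,72/17) (15,90/17) (15,11) (12,11)]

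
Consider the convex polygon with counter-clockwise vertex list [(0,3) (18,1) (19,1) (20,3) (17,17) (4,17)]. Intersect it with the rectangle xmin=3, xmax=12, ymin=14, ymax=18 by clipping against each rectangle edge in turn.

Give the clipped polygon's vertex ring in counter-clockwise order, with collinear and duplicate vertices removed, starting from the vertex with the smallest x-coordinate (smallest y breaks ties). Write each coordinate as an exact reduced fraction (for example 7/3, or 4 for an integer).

Clipped polygon: [(22/7,14) (12,14) (12,17) (4,17)]

1. After x ≥ 3: [(3,27/2) (3,8/3) (18,1) (19,1) (20,3) (17,17) (4,17)]
2. After x ≤ 12: [(3,27/2) (3,8/3) (12,5/3) (12,17) (4,17)]
3. After y ≥ 14: [(22/7,14) (12,14) (12,17) (4,17)]
4. After y ≤ 18: [(22/7,14) (12,14) (12,17) (4,17)]
5. Canonical ring: [(22/7,14) (12,14) (12,17) (4,17)]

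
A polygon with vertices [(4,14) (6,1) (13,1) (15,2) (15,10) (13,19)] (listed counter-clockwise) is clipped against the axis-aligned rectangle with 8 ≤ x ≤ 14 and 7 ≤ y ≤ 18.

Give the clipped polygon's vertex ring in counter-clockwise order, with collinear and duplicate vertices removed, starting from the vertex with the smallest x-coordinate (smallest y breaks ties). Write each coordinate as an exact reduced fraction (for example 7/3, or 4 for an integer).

Clipped polygon: [(8,7) (14,7) (14,29/2) (119/9,18) (56/5,18) (8,146/9)]

1. After x ≥ 8: [(8,146/9) (8,1) (13,1) (15,2) (15,10) (13,19)]
2. After x ≤ 14: [(8,146/9) (8,1) (13,1) (14,3/2) (14,29/2) (13,19)]
3. After y ≥ 7: [(8,146/9) (8,7) (14,7) (14,29/2) (13,19)]
4. After y ≤ 18: [(56/5,18) (8,146/9) (8,7) (14,7) (14,29/2) (119/9,18)]
5. Canonical ring: [(8,7) (14,7) (14,29/2) (119/9,18) (56/5,18) (8,146/9)]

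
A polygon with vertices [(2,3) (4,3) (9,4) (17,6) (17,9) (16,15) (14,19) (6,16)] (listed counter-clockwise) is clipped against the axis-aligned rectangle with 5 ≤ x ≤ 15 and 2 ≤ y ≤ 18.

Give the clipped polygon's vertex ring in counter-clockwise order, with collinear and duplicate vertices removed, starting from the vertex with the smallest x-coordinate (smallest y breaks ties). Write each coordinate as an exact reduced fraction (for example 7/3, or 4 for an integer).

Clipped polygon: [(5,16/5) (9,4) (15,11/2) (15,17) (29/2,18) (34/3,18) (6,16) (5,51/4)]

1. After x ≥ 5: [(5,51/4) (5,16/5) (9,4) (17,6) (17,9) (16,15) (14,19) (6,16)]
2. After x ≤ 15: [(5,51/4) (5,16/5) (9,4) (15,11/2) (15,17) (14,19) (6,16)]
3. After y ≥ 2: [(5,51/4) (5,16/5) (9,4) (15,11/2) (15,17) (14,19) (6,16)]
4. After y ≤ 18: [(5,51/4) (5,16/5) (9,4) (15,11/2) (15,17) (29/2,18) (34/3,18) (6,16)]
5. Canonical ring: [(5,16/5) (9,4) (15,11/2) (15,17) (29/2,18) (34/3,18) (6,16) (5,51/4)]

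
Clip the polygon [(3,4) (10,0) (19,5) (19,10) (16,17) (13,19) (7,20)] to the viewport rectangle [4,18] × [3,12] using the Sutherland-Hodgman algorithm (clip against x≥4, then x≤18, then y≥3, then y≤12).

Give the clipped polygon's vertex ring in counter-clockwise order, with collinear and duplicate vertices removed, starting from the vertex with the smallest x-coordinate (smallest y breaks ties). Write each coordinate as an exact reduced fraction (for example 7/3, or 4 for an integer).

1. After x ≥ 4: [(4,8) (4,24/7) (10,0) (19,5) (19,10) (16,17) (13,19) (7,20)]
2. After x ≤ 18: [(4,8) (4,24/7) (10,0) (18,40/9) (18,37/3) (16,17) (13,19) (7,20)]
3. After y ≥ 3: [(4,8) (4,24/7) (19/4,3) (77/5,3) (18,40/9) (18,37/3) (16,17) (13,19) (7,20)]
4. After y ≤ 12: [(5,12) (4,8) (4,24/7) (19/4,3) (77/5,3) (18,40/9) (18,12)]
5. Canonical ring: [(4,24/7) (19/4,3) (77/5,3) (18,40/9) (18,12) (5,12) (4,8)]

Clipped polygon: [(4,24/7) (19/4,3) (77/5,3) (18,40/9) (18,12) (5,12) (4,8)]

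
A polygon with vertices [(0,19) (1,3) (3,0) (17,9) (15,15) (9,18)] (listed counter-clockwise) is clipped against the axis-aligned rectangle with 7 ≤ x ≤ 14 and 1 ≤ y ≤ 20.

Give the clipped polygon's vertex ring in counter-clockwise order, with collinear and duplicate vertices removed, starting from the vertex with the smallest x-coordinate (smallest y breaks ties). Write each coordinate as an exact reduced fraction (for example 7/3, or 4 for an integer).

1. After x ≥ 7: [(7,164/9) (7,18/7) (17,9) (15,15) (9,18)]
2. After x ≤ 14: [(7,164/9) (7,18/7) (14,99/14) (14,31/2) (9,18)]
3. After y ≥ 1: [(7,164/9) (7,18/7) (14,99/14) (14,31/2) (9,18)]
4. After y ≤ 20: [(7,164/9) (7,18/7) (14,99/14) (14,31/2) (9,18)]
5. Canonical ring: [(7,18/7) (14,99/14) (14,31/2) (9,18) (7,164/9)]

Clipped polygon: [(7,18/7) (14,99/14) (14,31/2) (9,18) (7,164/9)]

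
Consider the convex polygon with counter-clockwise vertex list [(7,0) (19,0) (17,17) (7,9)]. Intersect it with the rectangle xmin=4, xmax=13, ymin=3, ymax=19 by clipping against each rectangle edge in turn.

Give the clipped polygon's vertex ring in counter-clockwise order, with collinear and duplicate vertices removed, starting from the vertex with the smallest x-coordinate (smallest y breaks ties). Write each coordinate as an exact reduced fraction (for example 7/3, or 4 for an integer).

Clipped polygon: [(7,3) (13,3) (13,69/5) (7,9)]

1. After x ≥ 4: [(7,0) (19,0) (17,17) (7,9)]
2. After x ≤ 13: [(7,0) (13,0) (13,69/5) (7,9)]
3. After y ≥ 3: [(7,3) (13,3) (13,69/5) (7,9)]
4. After y ≤ 19: [(7,3) (13,3) (13,69/5) (7,9)]
5. Canonical ring: [(7,3) (13,3) (13,69/5) (7,9)]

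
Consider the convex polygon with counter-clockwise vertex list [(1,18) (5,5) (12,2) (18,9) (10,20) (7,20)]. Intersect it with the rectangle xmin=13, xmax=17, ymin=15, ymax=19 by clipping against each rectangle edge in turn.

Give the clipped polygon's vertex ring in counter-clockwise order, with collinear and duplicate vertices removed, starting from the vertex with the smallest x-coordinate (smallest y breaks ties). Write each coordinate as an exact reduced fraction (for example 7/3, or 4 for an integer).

Clipped polygon: [(13,15) (150/11,15) (13,127/8)]

1. After x ≥ 13: [(13,19/6) (18,9) (13,127/8)]
2. After x ≤ 17: [(13,19/6) (17,47/6) (17,83/8) (13,127/8)]
3. After y ≥ 15: [(13,15) (150/11,15) (13,127/8)]
4. After y ≤ 19: [(13,15) (150/11,15) (13,127/8)]
5. Canonical ring: [(13,15) (150/11,15) (13,127/8)]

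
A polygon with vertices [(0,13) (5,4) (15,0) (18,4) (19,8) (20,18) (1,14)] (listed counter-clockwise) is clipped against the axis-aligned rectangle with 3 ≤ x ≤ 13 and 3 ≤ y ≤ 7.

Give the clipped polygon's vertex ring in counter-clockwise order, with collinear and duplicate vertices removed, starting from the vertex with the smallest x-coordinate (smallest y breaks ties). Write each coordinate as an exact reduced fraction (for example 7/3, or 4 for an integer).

Clipped polygon: [(10/3,7) (5,4) (15/2,3) (13,3) (13,7)]

1. After x ≥ 3: [(3,38/5) (5,4) (15,0) (18,4) (19,8) (20,18) (3,274/19)]
2. After x ≤ 13: [(3,38/5) (5,4) (13,4/5) (13,314/19) (3,274/19)]
3. After y ≥ 3: [(3,38/5) (5,4) (15/2,3) (13,3) (13,314/19) (3,274/19)]
4. After y ≤ 7: [(10/3,7) (5,4) (15/2,3) (13,3) (13,7)]
5. Canonical ring: [(10/3,7) (5,4) (15/2,3) (13,3) (13,7)]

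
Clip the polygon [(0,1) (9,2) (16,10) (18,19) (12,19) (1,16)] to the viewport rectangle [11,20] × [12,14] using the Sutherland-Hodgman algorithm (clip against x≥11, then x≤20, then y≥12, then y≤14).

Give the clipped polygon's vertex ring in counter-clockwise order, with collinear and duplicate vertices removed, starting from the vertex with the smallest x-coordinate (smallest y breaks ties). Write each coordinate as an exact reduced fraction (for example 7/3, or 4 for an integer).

1. After x ≥ 11: [(11,30/7) (16,10) (18,19) (12,19) (11,206/11)]
2. After x ≤ 20: [(11,30/7) (16,10) (18,19) (12,19) (11,206/11)]
3. After y ≥ 12: [(11,12) (148/9,12) (18,19) (12,19) (11,206/11)]
4. After y ≤ 14: [(11,14) (11,12) (148/9,12) (152/9,14)]
5. Canonical ring: [(11,12) (148/9,12) (152/9,14) (11,14)]

Clipped polygon: [(11,12) (148/9,12) (152/9,14) (11,14)]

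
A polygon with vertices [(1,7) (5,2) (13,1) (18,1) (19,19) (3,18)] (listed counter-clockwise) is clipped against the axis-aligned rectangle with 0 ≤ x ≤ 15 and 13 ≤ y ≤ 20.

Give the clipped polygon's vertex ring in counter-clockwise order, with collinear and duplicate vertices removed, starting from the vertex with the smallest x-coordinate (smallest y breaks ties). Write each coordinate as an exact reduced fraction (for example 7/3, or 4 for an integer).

Clipped polygon: [(23/11,13) (15,13) (15,75/4) (3,18)]

1. After x ≥ 0: [(1,7) (5,2) (13,1) (18,1) (19,19) (3,18)]
2. After x ≤ 15: [(1,7) (5,2) (13,1) (15,1) (15,75/4) (3,18)]
3. After y ≥ 13: [(23/11,13) (15,13) (15,75/4) (3,18)]
4. After y ≤ 20: [(23/11,13) (15,13) (15,75/4) (3,18)]
5. Canonical ring: [(23/11,13) (15,13) (15,75/4) (3,18)]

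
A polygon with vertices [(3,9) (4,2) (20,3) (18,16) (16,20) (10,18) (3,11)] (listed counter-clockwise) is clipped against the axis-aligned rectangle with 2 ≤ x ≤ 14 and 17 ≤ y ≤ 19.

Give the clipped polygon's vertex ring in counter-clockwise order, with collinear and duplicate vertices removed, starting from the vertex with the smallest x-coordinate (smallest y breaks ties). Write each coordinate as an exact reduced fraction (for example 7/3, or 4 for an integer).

Clipped polygon: [(9,17) (14,17) (14,19) (13,19) (10,18)]

1. After x ≥ 2: [(3,9) (4,2) (20,3) (18,16) (16,20) (10,18) (3,11)]
2. After x ≤ 14: [(3,9) (4,2) (14,21/8) (14,58/3) (10,18) (3,11)]
3. After y ≥ 17: [(14,17) (14,58/3) (10,18) (9,17)]
4. After y ≤ 19: [(14,17) (14,19) (13,19) (10,18) (9,17)]
5. Canonical ring: [(9,17) (14,17) (14,19) (13,19) (10,18)]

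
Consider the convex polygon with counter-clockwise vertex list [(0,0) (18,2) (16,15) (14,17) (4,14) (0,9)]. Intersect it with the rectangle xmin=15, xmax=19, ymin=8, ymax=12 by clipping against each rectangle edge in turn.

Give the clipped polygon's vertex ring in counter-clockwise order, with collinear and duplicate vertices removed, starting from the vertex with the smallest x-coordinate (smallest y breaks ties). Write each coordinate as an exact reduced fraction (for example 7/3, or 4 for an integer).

Clipped polygon: [(15,8) (222/13,8) (214/13,12) (15,12)]

1. After x ≥ 15: [(15,5/3) (18,2) (16,15) (15,16)]
2. After x ≤ 19: [(15,5/3) (18,2) (16,15) (15,16)]
3. After y ≥ 8: [(15,8) (222/13,8) (16,15) (15,16)]
4. After y ≤ 12: [(15,12) (15,8) (222/13,8) (214/13,12)]
5. Canonical ring: [(15,8) (222/13,8) (214/13,12) (15,12)]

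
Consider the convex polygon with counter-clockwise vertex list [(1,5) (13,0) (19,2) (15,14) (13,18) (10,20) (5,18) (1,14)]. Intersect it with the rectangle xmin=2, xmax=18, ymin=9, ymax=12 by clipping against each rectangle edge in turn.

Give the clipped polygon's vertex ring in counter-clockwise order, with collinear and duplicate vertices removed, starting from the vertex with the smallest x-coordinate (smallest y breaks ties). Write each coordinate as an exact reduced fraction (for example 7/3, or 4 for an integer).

1. After x ≥ 2: [(2,55/12) (13,0) (19,2) (15,14) (13,18) (10,20) (5,18) (2,15)]
2. After x ≤ 18: [(2,55/12) (13,0) (18,5/3) (18,5) (15,14) (13,18) (10,20) (5,18) (2,15)]
3. After y ≥ 9: [(2,9) (50/3,9) (15,14) (13,18) (10,20) (5,18) (2,15)]
4. After y ≤ 12: [(2,12) (2,9) (50/3,9) (47/3,12)]
5. Canonical ring: [(2,9) (50/3,9) (47/3,12) (2,12)]

Clipped polygon: [(2,9) (50/3,9) (47/3,12) (2,12)]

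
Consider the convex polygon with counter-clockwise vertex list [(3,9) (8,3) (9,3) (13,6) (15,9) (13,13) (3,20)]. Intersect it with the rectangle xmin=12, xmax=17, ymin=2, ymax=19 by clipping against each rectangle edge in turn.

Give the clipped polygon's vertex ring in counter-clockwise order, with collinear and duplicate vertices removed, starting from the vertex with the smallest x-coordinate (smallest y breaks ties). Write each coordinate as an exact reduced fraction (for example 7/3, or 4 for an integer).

Clipped polygon: [(12,21/4) (13,6) (15,9) (13,13) (12,137/10)]

1. After x ≥ 12: [(12,21/4) (13,6) (15,9) (13,13) (12,137/10)]
2. After x ≤ 17: [(12,21/4) (13,6) (15,9) (13,13) (12,137/10)]
3. After y ≥ 2: [(12,21/4) (13,6) (15,9) (13,13) (12,137/10)]
4. After y ≤ 19: [(12,21/4) (13,6) (15,9) (13,13) (12,137/10)]
5. Canonical ring: [(12,21/4) (13,6) (15,9) (13,13) (12,137/10)]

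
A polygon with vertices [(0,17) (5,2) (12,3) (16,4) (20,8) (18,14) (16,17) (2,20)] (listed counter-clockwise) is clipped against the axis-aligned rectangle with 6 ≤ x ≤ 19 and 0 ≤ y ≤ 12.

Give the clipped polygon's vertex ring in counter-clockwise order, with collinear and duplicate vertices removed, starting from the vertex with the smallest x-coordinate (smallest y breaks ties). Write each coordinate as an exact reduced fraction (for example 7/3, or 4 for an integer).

Clipped polygon: [(6,15/7) (12,3) (16,4) (19,7) (19,11) (56/3,12) (6,12)]

1. After x ≥ 6: [(6,15/7) (12,3) (16,4) (20,8) (18,14) (16,17) (6,134/7)]
2. After x ≤ 19: [(6,15/7) (12,3) (16,4) (19,7) (19,11) (18,14) (16,17) (6,134/7)]
3. After y ≥ 0: [(6,15/7) (12,3) (16,4) (19,7) (19,11) (18,14) (16,17) (6,134/7)]
4. After y ≤ 12: [(6,12) (6,15/7) (12,3) (16,4) (19,7) (19,11) (56/3,12)]
5. Canonical ring: [(6,15/7) (12,3) (16,4) (19,7) (19,11) (56/3,12) (6,12)]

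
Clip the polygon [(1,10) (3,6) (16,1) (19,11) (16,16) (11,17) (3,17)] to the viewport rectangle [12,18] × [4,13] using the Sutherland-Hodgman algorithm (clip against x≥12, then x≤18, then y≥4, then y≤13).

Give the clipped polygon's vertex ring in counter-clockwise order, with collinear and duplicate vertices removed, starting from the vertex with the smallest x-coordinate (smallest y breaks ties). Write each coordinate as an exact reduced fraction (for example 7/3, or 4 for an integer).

Clipped polygon: [(12,4) (169/10,4) (18,23/3) (18,38/3) (89/5,13) (12,13)]

1. After x ≥ 12: [(12,33/13) (16,1) (19,11) (16,16) (12,84/5)]
2. After x ≤ 18: [(12,33/13) (16,1) (18,23/3) (18,38/3) (16,16) (12,84/5)]
3. After y ≥ 4: [(12,4) (169/10,4) (18,23/3) (18,38/3) (16,16) (12,84/5)]
4. After y ≤ 13: [(12,13) (12,4) (169/10,4) (18,23/3) (18,38/3) (89/5,13)]
5. Canonical ring: [(12,4) (169/10,4) (18,23/3) (18,38/3) (89/5,13) (12,13)]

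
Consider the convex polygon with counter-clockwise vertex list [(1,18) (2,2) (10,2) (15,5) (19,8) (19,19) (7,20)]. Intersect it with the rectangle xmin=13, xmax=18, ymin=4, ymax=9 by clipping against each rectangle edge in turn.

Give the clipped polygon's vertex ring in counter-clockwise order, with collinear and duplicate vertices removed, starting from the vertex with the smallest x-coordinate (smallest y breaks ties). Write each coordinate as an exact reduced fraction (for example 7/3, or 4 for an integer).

1. After x ≥ 13: [(13,19/5) (15,5) (19,8) (19,19) (13,39/2)]
2. After x ≤ 18: [(13,19/5) (15,5) (18,29/4) (18,229/12) (13,39/2)]
3. After y ≥ 4: [(13,4) (40/3,4) (15,5) (18,29/4) (18,229/12) (13,39/2)]
4. After y ≤ 9: [(13,9) (13,4) (40/3,4) (15,5) (18,29/4) (18,9)]
5. Canonical ring: [(13,4) (40/3,4) (15,5) (18,29/4) (18,9) (13,9)]

Clipped polygon: [(13,4) (40/3,4) (15,5) (18,29/4) (18,9) (13,9)]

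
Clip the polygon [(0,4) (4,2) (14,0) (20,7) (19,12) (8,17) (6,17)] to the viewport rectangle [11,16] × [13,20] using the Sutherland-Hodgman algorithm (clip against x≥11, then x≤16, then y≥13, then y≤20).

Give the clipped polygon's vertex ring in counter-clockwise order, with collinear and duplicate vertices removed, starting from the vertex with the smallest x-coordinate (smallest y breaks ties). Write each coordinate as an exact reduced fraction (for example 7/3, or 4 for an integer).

Clipped polygon: [(11,13) (16,13) (16,147/11) (11,172/11)]

1. After x ≥ 11: [(11,3/5) (14,0) (20,7) (19,12) (11,172/11)]
2. After x ≤ 16: [(11,3/5) (14,0) (16,7/3) (16,147/11) (11,172/11)]
3. After y ≥ 13: [(11,13) (16,13) (16,147/11) (11,172/11)]
4. After y ≤ 20: [(11,13) (16,13) (16,147/11) (11,172/11)]
5. Canonical ring: [(11,13) (16,13) (16,147/11) (11,172/11)]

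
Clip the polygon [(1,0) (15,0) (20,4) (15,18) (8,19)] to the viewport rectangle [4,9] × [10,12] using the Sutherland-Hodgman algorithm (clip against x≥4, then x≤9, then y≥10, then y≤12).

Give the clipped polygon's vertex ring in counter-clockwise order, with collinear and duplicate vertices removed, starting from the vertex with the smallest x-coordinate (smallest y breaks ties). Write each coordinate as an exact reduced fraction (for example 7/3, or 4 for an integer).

Clipped polygon: [(89/19,10) (9,10) (9,12) (103/19,12)]

1. After x ≥ 4: [(4,57/7) (4,0) (15,0) (20,4) (15,18) (8,19)]
2. After x ≤ 9: [(4,57/7) (4,0) (9,0) (9,132/7) (8,19)]
3. After y ≥ 10: [(89/19,10) (9,10) (9,132/7) (8,19)]
4. After y ≤ 12: [(103/19,12) (89/19,10) (9,10) (9,12)]
5. Canonical ring: [(89/19,10) (9,10) (9,12) (103/19,12)]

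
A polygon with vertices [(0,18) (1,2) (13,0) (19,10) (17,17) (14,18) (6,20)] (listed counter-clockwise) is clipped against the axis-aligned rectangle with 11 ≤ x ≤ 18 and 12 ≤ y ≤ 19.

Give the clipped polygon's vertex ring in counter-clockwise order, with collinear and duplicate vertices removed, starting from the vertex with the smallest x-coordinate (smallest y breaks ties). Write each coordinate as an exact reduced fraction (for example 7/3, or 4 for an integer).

Clipped polygon: [(11,12) (18,12) (18,27/2) (17,17) (14,18) (11,75/4)]

1. After x ≥ 11: [(11,1/3) (13,0) (19,10) (17,17) (14,18) (11,75/4)]
2. After x ≤ 18: [(11,1/3) (13,0) (18,25/3) (18,27/2) (17,17) (14,18) (11,75/4)]
3. After y ≥ 12: [(11,12) (18,12) (18,27/2) (17,17) (14,18) (11,75/4)]
4. After y ≤ 19: [(11,12) (18,12) (18,27/2) (17,17) (14,18) (11,75/4)]
5. Canonical ring: [(11,12) (18,12) (18,27/2) (17,17) (14,18) (11,75/4)]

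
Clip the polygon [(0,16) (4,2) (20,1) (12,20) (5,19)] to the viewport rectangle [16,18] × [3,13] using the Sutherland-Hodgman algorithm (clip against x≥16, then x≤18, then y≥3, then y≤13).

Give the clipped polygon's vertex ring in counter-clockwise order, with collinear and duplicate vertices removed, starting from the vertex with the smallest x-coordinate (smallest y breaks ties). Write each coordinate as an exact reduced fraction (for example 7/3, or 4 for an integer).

Clipped polygon: [(16,3) (18,3) (18,23/4) (16,21/2)]

1. After x ≥ 16: [(16,5/4) (20,1) (16,21/2)]
2. After x ≤ 18: [(16,5/4) (18,9/8) (18,23/4) (16,21/2)]
3. After y ≥ 3: [(16,3) (18,3) (18,23/4) (16,21/2)]
4. After y ≤ 13: [(16,3) (18,3) (18,23/4) (16,21/2)]
5. Canonical ring: [(16,3) (18,3) (18,23/4) (16,21/2)]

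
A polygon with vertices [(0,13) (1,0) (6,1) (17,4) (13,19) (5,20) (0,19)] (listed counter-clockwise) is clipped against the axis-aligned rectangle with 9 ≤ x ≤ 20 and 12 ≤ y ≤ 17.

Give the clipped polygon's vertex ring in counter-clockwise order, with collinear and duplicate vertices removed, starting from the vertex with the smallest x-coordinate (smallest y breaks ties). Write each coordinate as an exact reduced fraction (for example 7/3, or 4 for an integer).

1. After x ≥ 9: [(9,20/11) (17,4) (13,19) (9,39/2)]
2. After x ≤ 20: [(9,20/11) (17,4) (13,19) (9,39/2)]
3. After y ≥ 12: [(9,12) (223/15,12) (13,19) (9,39/2)]
4. After y ≤ 17: [(9,17) (9,12) (223/15,12) (203/15,17)]
5. Canonical ring: [(9,12) (223/15,12) (203/15,17) (9,17)]

Clipped polygon: [(9,12) (223/15,12) (203/15,17) (9,17)]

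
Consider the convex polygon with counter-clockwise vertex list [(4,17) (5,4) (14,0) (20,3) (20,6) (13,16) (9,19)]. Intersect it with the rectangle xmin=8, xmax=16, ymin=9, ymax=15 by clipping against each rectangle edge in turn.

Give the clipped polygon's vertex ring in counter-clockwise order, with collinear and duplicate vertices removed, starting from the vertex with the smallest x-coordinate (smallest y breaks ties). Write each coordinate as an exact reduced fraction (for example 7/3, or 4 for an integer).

1. After x ≥ 8: [(8,93/5) (8,8/3) (14,0) (20,3) (20,6) (13,16) (9,19)]
2. After x ≤ 16: [(8,93/5) (8,8/3) (14,0) (16,1) (16,82/7) (13,16) (9,19)]
3. After y ≥ 9: [(8,93/5) (8,9) (16,9) (16,82/7) (13,16) (9,19)]
4. After y ≤ 15: [(8,15) (8,9) (16,9) (16,82/7) (137/10,15)]
5. Canonical ring: [(8,9) (16,9) (16,82/7) (137/10,15) (8,15)]

Clipped polygon: [(8,9) (16,9) (16,82/7) (137/10,15) (8,15)]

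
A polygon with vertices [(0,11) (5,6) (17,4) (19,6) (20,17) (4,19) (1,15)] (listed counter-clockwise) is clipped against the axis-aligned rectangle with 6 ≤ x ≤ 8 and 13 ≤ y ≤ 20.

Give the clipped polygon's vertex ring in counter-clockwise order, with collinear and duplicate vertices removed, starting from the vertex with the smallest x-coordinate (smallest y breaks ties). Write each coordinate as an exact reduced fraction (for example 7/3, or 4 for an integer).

1. After x ≥ 6: [(6,35/6) (17,4) (19,6) (20,17) (6,75/4)]
2. After x ≤ 8: [(6,35/6) (8,11/2) (8,37/2) (6,75/4)]
3. After y ≥ 13: [(6,13) (8,13) (8,37/2) (6,75/4)]
4. After y ≤ 20: [(6,13) (8,13) (8,37/2) (6,75/4)]
5. Canonical ring: [(6,13) (8,13) (8,37/2) (6,75/4)]

Clipped polygon: [(6,13) (8,13) (8,37/2) (6,75/4)]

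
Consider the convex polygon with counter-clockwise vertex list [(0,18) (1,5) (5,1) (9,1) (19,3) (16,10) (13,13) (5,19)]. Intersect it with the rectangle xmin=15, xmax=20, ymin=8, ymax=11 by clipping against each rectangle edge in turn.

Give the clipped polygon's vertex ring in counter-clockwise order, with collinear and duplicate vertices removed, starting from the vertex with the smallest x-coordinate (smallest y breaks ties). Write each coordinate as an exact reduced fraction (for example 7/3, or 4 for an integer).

Clipped polygon: [(15,8) (118/7,8) (16,10) (15,11)]

1. After x ≥ 15: [(15,11/5) (19,3) (16,10) (15,11)]
2. After x ≤ 20: [(15,11/5) (19,3) (16,10) (15,11)]
3. After y ≥ 8: [(15,8) (118/7,8) (16,10) (15,11)]
4. After y ≤ 11: [(15,8) (118/7,8) (16,10) (15,11)]
5. Canonical ring: [(15,8) (118/7,8) (16,10) (15,11)]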